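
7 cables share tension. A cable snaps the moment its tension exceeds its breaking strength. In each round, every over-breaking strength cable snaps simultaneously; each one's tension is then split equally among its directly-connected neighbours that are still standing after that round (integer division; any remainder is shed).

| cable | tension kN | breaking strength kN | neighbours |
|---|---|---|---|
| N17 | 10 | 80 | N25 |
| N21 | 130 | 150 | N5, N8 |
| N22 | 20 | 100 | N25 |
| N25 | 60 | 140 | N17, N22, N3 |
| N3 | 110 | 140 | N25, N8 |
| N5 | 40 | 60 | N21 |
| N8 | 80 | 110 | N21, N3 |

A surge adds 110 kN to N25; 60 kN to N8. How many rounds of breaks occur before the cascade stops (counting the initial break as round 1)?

Round 1 — N25 at 170 > 140; N8 at 140 > 110. N25, N8 snap.
  N25 sheds 170 kN to N17, N22, N3: 56 each (2 lost).
    N17: 10+56 = 66 ≤ 80
    N22: 20+56 = 76 ≤ 100
    N3: 110+56 = 166 > 140
  N8 sheds 140 kN to N21, N3: 70 each.
    N21: 130+70 = 200 > 150
    N3: 166+70 = 236 > 140
Round 2 — N21, N3 snap.
  N21 sheds 200 kN to N5: 200 each.
    N5: 40+200 = 240 > 60
  N3 sheds 236 kN: no online neighbours, lost.
Round 3 — N5 snaps.
  N5 sheds 240 kN: no online neighbours, lost.
No further breaks.

3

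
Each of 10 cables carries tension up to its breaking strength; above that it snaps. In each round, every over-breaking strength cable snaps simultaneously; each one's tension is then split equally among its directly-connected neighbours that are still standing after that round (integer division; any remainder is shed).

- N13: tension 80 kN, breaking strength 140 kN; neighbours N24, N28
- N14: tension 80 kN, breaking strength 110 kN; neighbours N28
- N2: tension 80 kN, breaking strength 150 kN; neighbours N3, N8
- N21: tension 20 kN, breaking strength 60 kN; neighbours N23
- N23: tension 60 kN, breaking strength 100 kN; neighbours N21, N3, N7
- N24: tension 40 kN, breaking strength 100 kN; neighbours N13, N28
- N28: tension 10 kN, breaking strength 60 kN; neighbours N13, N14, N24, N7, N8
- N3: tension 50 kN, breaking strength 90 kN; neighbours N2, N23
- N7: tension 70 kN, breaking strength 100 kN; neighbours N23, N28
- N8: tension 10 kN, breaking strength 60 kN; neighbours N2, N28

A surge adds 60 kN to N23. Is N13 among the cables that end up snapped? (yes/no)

no

Round 1 — N23 at 120 > 100. N23 snaps.
  N23 sheds 120 kN to N21, N3, N7: 40 each.
    N21: 20+40 = 60 ≤ 60
    N3: 50+40 = 90 ≤ 90
    N7: 70+40 = 110 > 100
Round 2 — N7 snaps.
  N7 sheds 110 kN to N28: 110 each.
    N28: 10+110 = 120 > 60
Round 3 — N28 snaps.
  N28 sheds 120 kN to N13, N14, N24, N8: 30 each.
    N13: 80+30 = 110 ≤ 140
    N14: 80+30 = 110 ≤ 110
    N24: 40+30 = 70 ≤ 100
    N8: 10+30 = 40 ≤ 60
No further breaks.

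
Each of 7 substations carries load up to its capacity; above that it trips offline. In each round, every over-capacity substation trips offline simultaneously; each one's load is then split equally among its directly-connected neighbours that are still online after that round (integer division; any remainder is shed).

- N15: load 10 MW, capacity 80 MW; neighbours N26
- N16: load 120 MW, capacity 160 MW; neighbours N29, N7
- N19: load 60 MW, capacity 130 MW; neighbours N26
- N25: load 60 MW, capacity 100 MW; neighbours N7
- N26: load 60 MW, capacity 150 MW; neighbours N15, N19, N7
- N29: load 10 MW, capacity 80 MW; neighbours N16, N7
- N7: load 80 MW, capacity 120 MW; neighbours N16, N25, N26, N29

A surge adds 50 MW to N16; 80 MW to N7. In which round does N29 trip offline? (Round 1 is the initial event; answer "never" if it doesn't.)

2

Round 1 — N16 at 170 > 160; N7 at 160 > 120. N16, N7 trip offline.
  N16 sheds 170 MW to N29: 170 each.
    N29: 10+170 = 180 > 80
  N7 sheds 160 MW to N25, N26, N29: 53 each (1 lost).
    N25: 60+53 = 113 > 100
    N26: 60+53 = 113 ≤ 150
    N29: 180+53 = 233 > 80
Round 2 — N25, N29 trip offline.
  N25 sheds 113 MW: no online neighbours, lost.
  N29 sheds 233 MW: no online neighbours, lost.
No further trips.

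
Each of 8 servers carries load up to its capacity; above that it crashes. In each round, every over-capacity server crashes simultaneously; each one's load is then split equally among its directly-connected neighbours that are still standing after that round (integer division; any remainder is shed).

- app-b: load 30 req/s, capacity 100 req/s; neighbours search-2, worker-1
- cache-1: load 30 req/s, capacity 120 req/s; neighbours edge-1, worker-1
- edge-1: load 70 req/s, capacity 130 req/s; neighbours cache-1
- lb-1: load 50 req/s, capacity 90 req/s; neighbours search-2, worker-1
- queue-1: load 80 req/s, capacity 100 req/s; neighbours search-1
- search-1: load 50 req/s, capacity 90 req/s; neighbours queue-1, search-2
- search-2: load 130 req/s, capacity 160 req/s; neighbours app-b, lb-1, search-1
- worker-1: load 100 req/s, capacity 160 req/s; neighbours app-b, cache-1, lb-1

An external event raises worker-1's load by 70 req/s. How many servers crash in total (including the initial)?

6

Round 1 — worker-1 at 170 > 160. worker-1 crashes.
  worker-1 sheds 170 req/s to app-b, cache-1, lb-1: 56 each (2 lost).
    app-b: 30+56 = 86 ≤ 100
    cache-1: 30+56 = 86 ≤ 120
    lb-1: 50+56 = 106 > 90
Round 2 — lb-1 crashes.
  lb-1 sheds 106 req/s to search-2: 106 each.
    search-2: 130+106 = 236 > 160
Round 3 — search-2 crashes.
  search-2 sheds 236 req/s to app-b, search-1: 118 each.
    app-b: 86+118 = 204 > 100
    search-1: 50+118 = 168 > 90
Round 4 — app-b, search-1 crash.
  app-b sheds 204 req/s: no online neighbours, lost.
  search-1 sheds 168 req/s to queue-1: 168 each.
    queue-1: 80+168 = 248 > 100
Round 5 — queue-1 crashes.
  queue-1 sheds 248 req/s: no online neighbours, lost.
No further crashes.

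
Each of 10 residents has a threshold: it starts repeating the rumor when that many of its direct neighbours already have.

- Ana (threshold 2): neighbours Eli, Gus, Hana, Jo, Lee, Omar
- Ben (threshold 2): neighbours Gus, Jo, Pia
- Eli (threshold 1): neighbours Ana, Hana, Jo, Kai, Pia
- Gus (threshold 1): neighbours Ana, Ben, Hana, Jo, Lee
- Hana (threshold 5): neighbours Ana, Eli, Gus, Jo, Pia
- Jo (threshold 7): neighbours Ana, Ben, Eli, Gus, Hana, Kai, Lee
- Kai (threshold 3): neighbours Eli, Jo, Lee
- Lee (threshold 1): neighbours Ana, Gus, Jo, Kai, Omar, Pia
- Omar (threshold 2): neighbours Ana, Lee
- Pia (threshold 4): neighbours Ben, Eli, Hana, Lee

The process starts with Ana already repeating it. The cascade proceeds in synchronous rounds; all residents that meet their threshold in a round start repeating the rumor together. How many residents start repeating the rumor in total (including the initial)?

Round 1 — Ana starts repeating the rumor (initial).
Round 2 — checking thresholds:
  Eli: 1 of 5 neighbours ≥ 1, starts repeating the rumor.
  Gus: 1 of 5 neighbours ≥ 1, starts repeating the rumor.
  Hana: 1 of 5 neighbours < 5, holds.
  Jo: 1 of 7 neighbours < 7, holds.
  Lee: 1 of 6 neighbours ≥ 1, starts repeating the rumor.
  Omar: 1 of 2 neighbours < 2, holds.
Round 3 — checking thresholds:
  Ben: 1 of 3 neighbours < 2, holds.
  Hana: 3 of 5 neighbours < 5, holds.
  Jo: 4 of 7 neighbours < 7, holds.
  Kai: 2 of 3 neighbours < 3, holds.
  Omar: 2 of 2 neighbours ≥ 2, starts repeating the rumor.
  Pia: 2 of 4 neighbours < 4, holds.
Round 4 — no new spreads; cascade stops.

5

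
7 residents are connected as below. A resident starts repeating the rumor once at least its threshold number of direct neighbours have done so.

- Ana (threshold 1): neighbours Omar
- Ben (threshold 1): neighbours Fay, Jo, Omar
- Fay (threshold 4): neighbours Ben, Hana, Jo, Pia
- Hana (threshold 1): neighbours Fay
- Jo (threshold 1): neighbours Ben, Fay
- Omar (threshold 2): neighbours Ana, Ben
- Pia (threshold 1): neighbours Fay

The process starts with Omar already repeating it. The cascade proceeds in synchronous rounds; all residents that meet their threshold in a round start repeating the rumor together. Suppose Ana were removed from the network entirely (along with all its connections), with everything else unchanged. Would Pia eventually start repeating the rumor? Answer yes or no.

With Ana removed:
Round 1 — Omar starts repeating the rumor (initial).
Round 2 — checking thresholds:
  Ben: 1 of 3 neighbours ≥ 1, starts repeating the rumor.
Round 3 — checking thresholds:
  Fay: 1 of 4 neighbours < 4, holds.
  Jo: 1 of 2 neighbours ≥ 1, starts repeating the rumor.
Round 4 — no new spreads; cascade stops.

no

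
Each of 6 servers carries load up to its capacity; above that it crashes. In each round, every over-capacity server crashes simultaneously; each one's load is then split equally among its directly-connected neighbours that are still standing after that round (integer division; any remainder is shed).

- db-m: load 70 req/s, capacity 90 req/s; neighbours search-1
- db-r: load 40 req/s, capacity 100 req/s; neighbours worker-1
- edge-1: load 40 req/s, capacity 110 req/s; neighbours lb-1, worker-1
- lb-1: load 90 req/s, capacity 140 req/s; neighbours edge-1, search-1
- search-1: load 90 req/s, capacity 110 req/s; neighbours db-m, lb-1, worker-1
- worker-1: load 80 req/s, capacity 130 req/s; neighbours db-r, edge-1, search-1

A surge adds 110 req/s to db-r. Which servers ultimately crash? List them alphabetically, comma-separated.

db-m, db-r, edge-1, lb-1, search-1, worker-1

Round 1 — db-r at 150 > 100. db-r crashes.
  db-r sheds 150 req/s to worker-1: 150 each.
    worker-1: 80+150 = 230 > 130
Round 2 — worker-1 crashes.
  worker-1 sheds 230 req/s to edge-1, search-1: 115 each.
    edge-1: 40+115 = 155 > 110
    search-1: 90+115 = 205 > 110
Round 3 — edge-1, search-1 crash.
  edge-1 sheds 155 req/s to lb-1: 155 each.
    lb-1: 90+155 = 245 > 140
  search-1 sheds 205 req/s to db-m, lb-1: 102 each (1 lost).
    db-m: 70+102 = 172 > 90
    lb-1: 245+102 = 347 > 140
Round 4 — db-m, lb-1 crash.
  db-m sheds 172 req/s: no online neighbours, lost.
  lb-1 sheds 347 req/s: no online neighbours, lost.
No further crashes.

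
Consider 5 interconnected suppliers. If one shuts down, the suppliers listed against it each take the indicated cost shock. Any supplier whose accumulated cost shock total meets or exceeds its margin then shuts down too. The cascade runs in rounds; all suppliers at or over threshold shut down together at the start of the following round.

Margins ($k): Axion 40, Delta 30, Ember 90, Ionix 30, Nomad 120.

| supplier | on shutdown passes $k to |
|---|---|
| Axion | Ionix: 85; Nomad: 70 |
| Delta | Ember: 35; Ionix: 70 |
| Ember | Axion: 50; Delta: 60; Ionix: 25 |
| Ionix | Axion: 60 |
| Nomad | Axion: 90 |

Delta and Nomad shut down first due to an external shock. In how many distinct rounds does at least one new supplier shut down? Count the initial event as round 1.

2

Round 1 — Delta, Nomad shut down (initial).
  Axion: +90 → 90 ≥ 40
  Ember: +35 → 35 < 90
  Ionix: +70 → 70 ≥ 30
Round 2 — Axion, Ionix shut down.
No further shutdowns.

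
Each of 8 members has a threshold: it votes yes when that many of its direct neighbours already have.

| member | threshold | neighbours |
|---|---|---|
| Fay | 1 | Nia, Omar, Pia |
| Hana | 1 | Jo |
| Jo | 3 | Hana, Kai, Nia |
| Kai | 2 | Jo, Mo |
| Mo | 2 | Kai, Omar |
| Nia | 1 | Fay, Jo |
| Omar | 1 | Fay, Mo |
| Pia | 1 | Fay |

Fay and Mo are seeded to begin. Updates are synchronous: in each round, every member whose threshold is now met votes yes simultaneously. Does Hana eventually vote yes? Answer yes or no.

no

Round 1 — Fay, Mo vote yes (initial).
Round 2 — checking thresholds:
  Kai: 1 of 2 neighbours < 2, not yet.
  Nia: 1 of 2 neighbours ≥ 1, votes yes.
  Omar: 2 of 2 neighbours ≥ 1, votes yes.
  Pia: 1 of 1 neighbours ≥ 1, votes yes.
Round 3 — no new yes votes; cascade stops.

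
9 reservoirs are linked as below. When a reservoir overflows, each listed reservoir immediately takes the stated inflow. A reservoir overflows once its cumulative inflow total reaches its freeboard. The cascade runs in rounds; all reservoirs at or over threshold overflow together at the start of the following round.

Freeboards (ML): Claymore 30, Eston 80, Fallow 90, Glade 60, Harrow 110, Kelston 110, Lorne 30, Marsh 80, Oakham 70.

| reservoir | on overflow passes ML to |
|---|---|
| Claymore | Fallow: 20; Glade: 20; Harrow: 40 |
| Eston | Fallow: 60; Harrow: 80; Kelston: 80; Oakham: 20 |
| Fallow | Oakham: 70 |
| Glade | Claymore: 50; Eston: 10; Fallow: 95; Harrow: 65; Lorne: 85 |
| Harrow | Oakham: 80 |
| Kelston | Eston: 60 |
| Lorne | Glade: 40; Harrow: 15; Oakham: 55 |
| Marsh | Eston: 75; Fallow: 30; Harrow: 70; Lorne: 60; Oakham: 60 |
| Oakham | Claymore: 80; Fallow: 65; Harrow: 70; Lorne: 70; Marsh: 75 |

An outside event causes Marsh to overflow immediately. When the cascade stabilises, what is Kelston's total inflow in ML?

80

Round 1 — Marsh overflows (initial).
  Eston: +75 → 75 < 80
  Fallow: +30 → 30 < 90
  Harrow: +70 → 70 < 110
  Lorne: +60 → 60 ≥ 30
  Oakham: +60 → 60 < 70
Round 2 — Lorne overflows.
  Glade: +40 → 40 < 60
  Harrow: +15 → 85 < 110
  Oakham: +55 → 115 ≥ 70
Round 3 — Oakham overflows.
  Claymore: +80 → 80 ≥ 30
  Fallow: +65 → 95 ≥ 90
  Harrow: +70 → 155 ≥ 110
Round 4 — Claymore, Fallow, Harrow overflow.
  Glade: +20 → 60 ≥ 60
Round 5 — Glade overflows.
  Eston: +10 → 85 ≥ 80
Round 6 — Eston overflows.
  Kelston: +80 → 80 < 110
No further overflows.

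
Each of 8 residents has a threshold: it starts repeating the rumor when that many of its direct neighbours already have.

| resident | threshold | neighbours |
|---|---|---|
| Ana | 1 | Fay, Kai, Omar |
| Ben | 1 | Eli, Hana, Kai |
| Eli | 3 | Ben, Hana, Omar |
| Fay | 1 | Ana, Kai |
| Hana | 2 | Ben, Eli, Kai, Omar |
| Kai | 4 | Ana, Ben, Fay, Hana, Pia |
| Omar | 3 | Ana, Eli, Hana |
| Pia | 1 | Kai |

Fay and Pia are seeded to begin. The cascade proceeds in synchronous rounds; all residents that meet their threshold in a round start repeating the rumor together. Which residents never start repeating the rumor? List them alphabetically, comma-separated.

Ben, Eli, Hana, Kai, Omar

Round 1 — Fay, Pia start repeating the rumor (initial).
Round 2 — checking thresholds:
  Ana: 1 of 3 neighbours ≥ 1, starts repeating the rumor.
  Kai: 2 of 5 neighbours < 4, holds.
Round 3 — no new spreads; cascade stops.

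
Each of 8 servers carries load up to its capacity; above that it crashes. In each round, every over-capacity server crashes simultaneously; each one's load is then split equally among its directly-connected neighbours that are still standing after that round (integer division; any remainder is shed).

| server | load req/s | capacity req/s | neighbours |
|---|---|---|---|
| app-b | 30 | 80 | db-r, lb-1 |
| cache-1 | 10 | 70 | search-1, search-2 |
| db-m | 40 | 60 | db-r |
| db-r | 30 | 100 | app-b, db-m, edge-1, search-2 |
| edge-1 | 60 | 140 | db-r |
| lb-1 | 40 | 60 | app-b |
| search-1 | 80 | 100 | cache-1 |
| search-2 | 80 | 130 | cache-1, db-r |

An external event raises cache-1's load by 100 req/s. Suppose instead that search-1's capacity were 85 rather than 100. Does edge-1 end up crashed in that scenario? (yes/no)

no

With search-1's capacity at 85:
Round 1 — cache-1 at 110 > 70. cache-1 crashes.
  cache-1 sheds 110 req/s to search-1, search-2: 55 each.
    search-1: 80+55 = 135 > 85
    search-2: 80+55 = 135 > 130
Round 2 — search-1, search-2 crash.
  search-1 sheds 135 req/s: no online neighbours, lost.
  search-2 sheds 135 req/s to db-r: 135 each.
    db-r: 30+135 = 165 > 100
Round 3 — db-r crashes.
  db-r sheds 165 req/s to app-b, db-m, edge-1: 55 each.
    app-b: 30+55 = 85 > 80
    db-m: 40+55 = 95 > 60
    edge-1: 60+55 = 115 ≤ 140
Round 4 — app-b, db-m crash.
  app-b sheds 85 req/s to lb-1: 85 each.
    lb-1: 40+85 = 125 > 60
  db-m sheds 95 req/s: no online neighbours, lost.
Round 5 — lb-1 crashes.
  lb-1 sheds 125 req/s: no online neighbours, lost.
No further crashes.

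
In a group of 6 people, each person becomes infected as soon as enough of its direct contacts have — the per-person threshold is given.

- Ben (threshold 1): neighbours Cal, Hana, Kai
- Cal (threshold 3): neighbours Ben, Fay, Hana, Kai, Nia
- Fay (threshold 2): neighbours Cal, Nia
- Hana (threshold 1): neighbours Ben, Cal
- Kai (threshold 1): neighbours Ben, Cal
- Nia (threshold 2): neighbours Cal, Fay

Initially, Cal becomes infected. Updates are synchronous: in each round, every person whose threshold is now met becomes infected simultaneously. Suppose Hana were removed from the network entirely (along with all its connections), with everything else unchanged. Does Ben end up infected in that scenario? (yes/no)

With Hana removed:
Round 1 — Cal becomes infected (initial).
Round 2 — checking thresholds:
  Ben: 1 of 2 neighbours ≥ 1, becomes infected.
  Fay: 1 of 2 neighbours < 2, holds.
  Kai: 1 of 2 neighbours ≥ 1, becomes infected.
  Nia: 1 of 2 neighbours < 2, holds.
Round 3 — no new infections; cascade stops.

yes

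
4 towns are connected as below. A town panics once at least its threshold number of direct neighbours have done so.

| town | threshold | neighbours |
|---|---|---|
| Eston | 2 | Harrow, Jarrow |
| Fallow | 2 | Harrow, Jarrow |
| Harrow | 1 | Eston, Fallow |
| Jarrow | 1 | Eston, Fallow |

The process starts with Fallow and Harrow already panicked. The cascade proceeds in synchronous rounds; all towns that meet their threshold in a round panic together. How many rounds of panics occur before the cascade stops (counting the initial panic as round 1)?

3

Round 1 — Fallow, Harrow panic (initial).
Round 2 — checking thresholds:
  Eston: 1 of 2 neighbours < 2, below threshold.
  Jarrow: 1 of 2 neighbours ≥ 1, panics.
Round 3 — checking thresholds:
  Eston: 2 of 2 neighbours ≥ 2, panics.
Round 4 — no new panics; cascade stops.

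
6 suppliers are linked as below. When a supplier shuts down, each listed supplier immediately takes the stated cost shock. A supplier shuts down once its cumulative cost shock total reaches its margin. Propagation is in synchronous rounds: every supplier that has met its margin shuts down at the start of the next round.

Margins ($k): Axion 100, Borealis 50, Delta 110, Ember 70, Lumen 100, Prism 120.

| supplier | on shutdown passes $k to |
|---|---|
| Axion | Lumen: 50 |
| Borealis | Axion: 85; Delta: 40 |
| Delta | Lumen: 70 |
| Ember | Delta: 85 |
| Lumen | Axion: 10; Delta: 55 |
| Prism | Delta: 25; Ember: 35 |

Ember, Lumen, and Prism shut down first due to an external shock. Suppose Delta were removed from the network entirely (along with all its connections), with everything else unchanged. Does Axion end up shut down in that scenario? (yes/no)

With Delta removed:
Round 1 — Ember, Lumen, Prism shut down (initial).
  Axion: +10 → 10 < 100
No further shutdowns.

no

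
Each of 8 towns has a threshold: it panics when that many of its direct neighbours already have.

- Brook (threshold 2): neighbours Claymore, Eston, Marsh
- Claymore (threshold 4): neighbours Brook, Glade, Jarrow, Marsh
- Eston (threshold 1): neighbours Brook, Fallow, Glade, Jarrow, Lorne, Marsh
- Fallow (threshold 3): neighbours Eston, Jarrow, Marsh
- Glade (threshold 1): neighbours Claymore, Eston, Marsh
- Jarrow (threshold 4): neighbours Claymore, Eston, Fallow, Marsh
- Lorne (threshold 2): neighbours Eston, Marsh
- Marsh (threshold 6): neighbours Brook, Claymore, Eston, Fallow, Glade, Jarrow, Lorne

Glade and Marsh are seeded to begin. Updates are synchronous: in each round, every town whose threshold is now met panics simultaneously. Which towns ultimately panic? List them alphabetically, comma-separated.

Brook, Eston, Glade, Lorne, Marsh

Round 1 — Glade, Marsh panic (initial).
Round 2 — checking thresholds:
  Brook: 1 of 3 neighbours < 2, below threshold.
  Claymore: 2 of 4 neighbours < 4, below threshold.
  Eston: 2 of 6 neighbours ≥ 1, panics.
  Fallow: 1 of 3 neighbours < 3, below threshold.
  Jarrow: 1 of 4 neighbours < 4, below threshold.
  Lorne: 1 of 2 neighbours < 2, below threshold.
Round 3 — checking thresholds:
  Brook: 2 of 3 neighbours ≥ 2, panics.
  Claymore: 2 of 4 neighbours < 4, below threshold.
  Fallow: 2 of 3 neighbours < 3, below threshold.
  Jarrow: 2 of 4 neighbours < 4, below threshold.
  Lorne: 2 of 2 neighbours ≥ 2, panics.
Round 4 — no new panics; cascade stops.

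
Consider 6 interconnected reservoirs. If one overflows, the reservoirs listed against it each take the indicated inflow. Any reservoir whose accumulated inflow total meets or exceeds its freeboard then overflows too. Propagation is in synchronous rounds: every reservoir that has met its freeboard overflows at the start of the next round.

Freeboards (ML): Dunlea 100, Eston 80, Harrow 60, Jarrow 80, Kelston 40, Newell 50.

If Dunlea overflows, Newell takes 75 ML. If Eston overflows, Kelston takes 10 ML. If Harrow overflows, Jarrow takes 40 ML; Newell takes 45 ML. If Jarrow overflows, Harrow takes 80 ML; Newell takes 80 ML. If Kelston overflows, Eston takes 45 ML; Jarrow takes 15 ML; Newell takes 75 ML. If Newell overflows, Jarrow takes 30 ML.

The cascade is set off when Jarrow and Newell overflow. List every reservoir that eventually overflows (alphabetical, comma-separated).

Round 1 — Jarrow, Newell overflow (initial).
  Harrow: +80 → 80 ≥ 60
Round 2 — Harrow overflows.
No further overflows.

Harrow, Jarrow, Newell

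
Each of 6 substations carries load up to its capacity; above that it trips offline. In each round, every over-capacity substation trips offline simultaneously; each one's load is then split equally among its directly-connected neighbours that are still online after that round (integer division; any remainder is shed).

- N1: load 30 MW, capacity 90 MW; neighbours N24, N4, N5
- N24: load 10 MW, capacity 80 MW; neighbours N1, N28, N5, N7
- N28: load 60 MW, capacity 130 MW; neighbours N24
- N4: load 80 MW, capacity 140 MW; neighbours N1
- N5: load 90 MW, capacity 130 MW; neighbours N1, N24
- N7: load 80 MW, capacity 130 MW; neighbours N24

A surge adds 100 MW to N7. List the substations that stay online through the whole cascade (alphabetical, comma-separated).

N28

Round 1 — N7 at 180 > 130. N7 trips offline.
  N7 sheds 180 MW to N24: 180 each.
    N24: 10+180 = 190 > 80
Round 2 — N24 trips offline.
  N24 sheds 190 MW to N1, N28, N5: 63 each (1 lost).
    N1: 30+63 = 93 > 90
    N28: 60+63 = 123 ≤ 130
    N5: 90+63 = 153 > 130
Round 3 — N1, N5 trip offline.
  N1 sheds 93 MW to N4: 93 each.
    N4: 80+93 = 173 > 140
  N5 sheds 153 MW: no online neighbours, lost.
Round 4 — N4 trips offline.
  N4 sheds 173 MW: no online neighbours, lost.
No further trips.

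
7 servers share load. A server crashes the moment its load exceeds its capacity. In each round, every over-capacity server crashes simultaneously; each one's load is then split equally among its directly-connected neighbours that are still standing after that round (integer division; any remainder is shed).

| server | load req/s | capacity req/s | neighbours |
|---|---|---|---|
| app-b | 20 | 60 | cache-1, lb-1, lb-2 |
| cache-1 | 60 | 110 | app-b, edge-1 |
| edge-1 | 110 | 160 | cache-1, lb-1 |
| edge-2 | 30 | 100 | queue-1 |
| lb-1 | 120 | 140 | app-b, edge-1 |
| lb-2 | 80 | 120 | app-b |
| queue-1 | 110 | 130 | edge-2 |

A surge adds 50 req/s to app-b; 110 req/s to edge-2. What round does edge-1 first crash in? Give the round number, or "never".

3

Round 1 — app-b at 70 > 60; edge-2 at 140 > 100. app-b, edge-2 crash.
  app-b sheds 70 req/s to cache-1, lb-1, lb-2: 23 each (1 lost).
    cache-1: 60+23 = 83 ≤ 110
    lb-1: 120+23 = 143 > 140
    lb-2: 80+23 = 103 ≤ 120
  edge-2 sheds 140 req/s to queue-1: 140 each.
    queue-1: 110+140 = 250 > 130
Round 2 — lb-1, queue-1 crash.
  lb-1 sheds 143 req/s to edge-1: 143 each.
    edge-1: 110+143 = 253 > 160
  queue-1 sheds 250 req/s: no online neighbours, lost.
Round 3 — edge-1 crashes.
  edge-1 sheds 253 req/s to cache-1: 253 each.
    cache-1: 83+253 = 336 > 110
Round 4 — cache-1 crashes.
  cache-1 sheds 336 req/s: no online neighbours, lost.
No further crashes.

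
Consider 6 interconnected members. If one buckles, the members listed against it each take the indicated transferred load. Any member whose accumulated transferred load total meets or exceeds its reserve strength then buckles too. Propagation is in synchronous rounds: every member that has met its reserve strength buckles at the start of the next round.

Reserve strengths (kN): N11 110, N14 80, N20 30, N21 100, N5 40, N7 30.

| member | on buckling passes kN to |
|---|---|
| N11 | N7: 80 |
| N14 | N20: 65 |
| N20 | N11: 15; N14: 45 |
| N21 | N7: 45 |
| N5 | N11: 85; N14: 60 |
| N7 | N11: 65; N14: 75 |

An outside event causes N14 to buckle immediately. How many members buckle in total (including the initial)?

Round 1 — N14 buckles (initial).
  N20: +65 → 65 ≥ 30
Round 2 — N20 buckles.
  N11: +15 → 15 < 110
No further bucklings.

2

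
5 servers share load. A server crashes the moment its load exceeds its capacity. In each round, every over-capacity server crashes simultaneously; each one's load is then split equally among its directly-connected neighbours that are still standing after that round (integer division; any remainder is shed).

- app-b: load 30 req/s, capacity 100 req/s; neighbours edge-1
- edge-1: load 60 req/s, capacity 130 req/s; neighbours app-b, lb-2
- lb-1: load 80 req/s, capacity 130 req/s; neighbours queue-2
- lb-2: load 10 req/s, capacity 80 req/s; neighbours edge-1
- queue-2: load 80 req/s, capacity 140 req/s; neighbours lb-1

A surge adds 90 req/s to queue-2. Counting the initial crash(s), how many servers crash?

2

Round 1 — queue-2 at 170 > 140. queue-2 crashes.
  queue-2 sheds 170 req/s to lb-1: 170 each.
    lb-1: 80+170 = 250 > 130
Round 2 — lb-1 crashes.
  lb-1 sheds 250 req/s: no online neighbours, lost.
No further crashes.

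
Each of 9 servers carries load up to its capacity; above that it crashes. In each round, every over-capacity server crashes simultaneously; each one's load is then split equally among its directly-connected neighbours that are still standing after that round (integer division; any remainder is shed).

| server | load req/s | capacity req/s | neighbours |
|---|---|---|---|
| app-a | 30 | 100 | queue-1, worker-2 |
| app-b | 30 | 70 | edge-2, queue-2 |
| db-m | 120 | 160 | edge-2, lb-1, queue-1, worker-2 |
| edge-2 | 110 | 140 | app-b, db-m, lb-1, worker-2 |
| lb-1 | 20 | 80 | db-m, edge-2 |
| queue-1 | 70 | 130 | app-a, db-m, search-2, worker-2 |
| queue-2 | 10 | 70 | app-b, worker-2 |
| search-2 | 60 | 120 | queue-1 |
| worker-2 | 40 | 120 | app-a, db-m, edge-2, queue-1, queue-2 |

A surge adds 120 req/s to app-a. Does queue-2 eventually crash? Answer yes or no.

yes

Round 1 — app-a at 150 > 100. app-a crashes.
  app-a sheds 150 req/s to queue-1, worker-2: 75 each.
    queue-1: 70+75 = 145 > 130
    worker-2: 40+75 = 115 ≤ 120
Round 2 — queue-1 crashes.
  queue-1 sheds 145 req/s to db-m, search-2, worker-2: 48 each (1 lost).
    db-m: 120+48 = 168 > 160
    search-2: 60+48 = 108 ≤ 120
    worker-2: 115+48 = 163 > 120
Round 3 — db-m, worker-2 crash.
  db-m sheds 168 req/s to edge-2, lb-1: 84 each.
    edge-2: 110+84 = 194 > 140
    lb-1: 20+84 = 104 > 80
  worker-2 sheds 163 req/s to edge-2, queue-2: 81 each (1 lost).
    edge-2: 194+81 = 275 > 140
    queue-2: 10+81 = 91 > 70
Round 4 — edge-2, lb-1, queue-2 crash.
  edge-2 sheds 275 req/s to app-b: 275 each.
    app-b: 30+275 = 305 > 70
  lb-1 sheds 104 req/s: no online neighbours, lost.
  queue-2 sheds 91 req/s to app-b: 91 each.
    app-b: 305+91 = 396 > 70
Round 5 — app-b crashes.
  app-b sheds 396 req/s: no online neighbours, lost.
No further crashes.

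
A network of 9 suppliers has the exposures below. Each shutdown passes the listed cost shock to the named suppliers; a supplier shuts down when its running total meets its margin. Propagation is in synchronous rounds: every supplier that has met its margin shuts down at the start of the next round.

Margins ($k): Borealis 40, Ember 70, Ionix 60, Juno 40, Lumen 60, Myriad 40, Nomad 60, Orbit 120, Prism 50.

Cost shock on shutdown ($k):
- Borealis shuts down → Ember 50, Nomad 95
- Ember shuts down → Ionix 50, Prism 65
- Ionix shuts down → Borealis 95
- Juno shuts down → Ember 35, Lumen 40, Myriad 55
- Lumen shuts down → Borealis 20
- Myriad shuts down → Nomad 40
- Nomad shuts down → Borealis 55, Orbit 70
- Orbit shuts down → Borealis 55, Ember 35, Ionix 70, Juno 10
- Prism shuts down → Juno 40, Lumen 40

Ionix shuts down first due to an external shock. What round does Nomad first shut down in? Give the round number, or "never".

Round 1 — Ionix shuts down (initial).
  Borealis: +95 → 95 ≥ 40
Round 2 — Borealis shuts down.
  Ember: +50 → 50 < 70
  Nomad: +95 → 95 ≥ 60
Round 3 — Nomad shuts down.
  Orbit: +70 → 70 < 120
No further shutdowns.

3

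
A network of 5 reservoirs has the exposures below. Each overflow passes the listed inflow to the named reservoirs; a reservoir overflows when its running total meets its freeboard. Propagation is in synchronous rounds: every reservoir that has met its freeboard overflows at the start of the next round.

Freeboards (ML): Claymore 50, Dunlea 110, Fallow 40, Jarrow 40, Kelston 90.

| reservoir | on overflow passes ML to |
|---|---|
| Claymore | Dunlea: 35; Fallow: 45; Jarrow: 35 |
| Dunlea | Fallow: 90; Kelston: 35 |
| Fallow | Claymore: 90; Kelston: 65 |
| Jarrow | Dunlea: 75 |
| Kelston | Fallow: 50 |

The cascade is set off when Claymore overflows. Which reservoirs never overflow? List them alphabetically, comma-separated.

Round 1 — Claymore overflows (initial).
  Dunlea: +35 → 35 < 110
  Fallow: +45 → 45 ≥ 40
  Jarrow: +35 → 35 < 40
Round 2 — Fallow overflows.
  Kelston: +65 → 65 < 90
No further overflows.

Dunlea, Jarrow, Kelston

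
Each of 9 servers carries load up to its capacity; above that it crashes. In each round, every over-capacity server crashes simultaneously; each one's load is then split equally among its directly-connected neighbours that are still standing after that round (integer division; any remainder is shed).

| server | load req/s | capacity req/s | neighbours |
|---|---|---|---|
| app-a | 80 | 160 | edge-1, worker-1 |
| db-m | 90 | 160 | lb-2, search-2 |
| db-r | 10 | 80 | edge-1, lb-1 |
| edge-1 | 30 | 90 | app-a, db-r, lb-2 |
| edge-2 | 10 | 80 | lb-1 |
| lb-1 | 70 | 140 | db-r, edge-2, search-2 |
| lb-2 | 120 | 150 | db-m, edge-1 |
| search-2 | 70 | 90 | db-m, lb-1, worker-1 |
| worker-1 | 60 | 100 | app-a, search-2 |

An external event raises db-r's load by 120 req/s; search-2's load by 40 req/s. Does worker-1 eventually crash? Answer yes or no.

no

Round 1 — db-r at 130 > 80; search-2 at 110 > 90. db-r, search-2 crash.
  db-r sheds 130 req/s to edge-1, lb-1: 65 each.
    edge-1: 30+65 = 95 > 90
    lb-1: 70+65 = 135 ≤ 140
  search-2 sheds 110 req/s to db-m, lb-1, worker-1: 36 each (2 lost).
    db-m: 90+36 = 126 ≤ 160
    lb-1: 135+36 = 171 > 140
    worker-1: 60+36 = 96 ≤ 100
Round 2 — edge-1, lb-1 crash.
  edge-1 sheds 95 req/s to app-a, lb-2: 47 each (1 lost).
    app-a: 80+47 = 127 ≤ 160
    lb-2: 120+47 = 167 > 150
  lb-1 sheds 171 req/s to edge-2: 171 each.
    edge-2: 10+171 = 181 > 80
Round 3 — edge-2, lb-2 crash.
  edge-2 sheds 181 req/s: no online neighbours, lost.
  lb-2 sheds 167 req/s to db-m: 167 each.
    db-m: 126+167 = 293 > 160
Round 4 — db-m crashes.
  db-m sheds 293 req/s: no online neighbours, lost.
No further crashes.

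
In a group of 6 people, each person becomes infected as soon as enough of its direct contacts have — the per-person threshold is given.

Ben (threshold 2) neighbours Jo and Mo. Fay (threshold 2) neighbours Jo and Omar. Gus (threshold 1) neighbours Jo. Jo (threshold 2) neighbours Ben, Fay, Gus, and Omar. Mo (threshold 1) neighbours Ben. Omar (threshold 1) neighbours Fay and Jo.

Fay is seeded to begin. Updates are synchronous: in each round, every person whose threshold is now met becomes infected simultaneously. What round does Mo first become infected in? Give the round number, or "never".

never

Round 1 — Fay becomes infected (initial).
Round 2 — checking thresholds:
  Jo: 1 of 4 neighbours < 2, holds.
  Omar: 1 of 2 neighbours ≥ 1, becomes infected.
Round 3 — checking thresholds:
  Jo: 2 of 4 neighbours ≥ 2, becomes infected.
Round 4 — checking thresholds:
  Ben: 1 of 2 neighbours < 2, holds.
  Gus: 1 of 1 neighbours ≥ 1, becomes infected.
Round 5 — no new infections; cascade stops.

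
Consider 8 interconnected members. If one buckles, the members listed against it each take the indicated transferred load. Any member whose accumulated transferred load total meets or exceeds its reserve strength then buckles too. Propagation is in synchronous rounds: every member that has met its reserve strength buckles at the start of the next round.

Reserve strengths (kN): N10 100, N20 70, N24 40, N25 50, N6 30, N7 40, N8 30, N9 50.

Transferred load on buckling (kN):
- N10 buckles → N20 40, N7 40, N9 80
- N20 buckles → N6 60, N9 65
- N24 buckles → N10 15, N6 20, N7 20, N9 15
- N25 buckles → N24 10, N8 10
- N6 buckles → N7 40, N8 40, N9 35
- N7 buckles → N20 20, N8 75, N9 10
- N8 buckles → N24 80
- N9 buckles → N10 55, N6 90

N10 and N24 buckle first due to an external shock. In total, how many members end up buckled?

Round 1 — N10, N24 buckle (initial).
  N20: +40 → 40 < 70
  N6: +20 → 20 < 30
  N7: +40+20 → 60 ≥ 40
  N9: +80+15 → 95 ≥ 50
Round 2 — N7, N9 buckle.
  N20: +20 → 60 < 70
  N6: +90 → 110 ≥ 30
  N8: +75 → 75 ≥ 30
Round 3 — N6, N8 buckle.
No further bucklings.

6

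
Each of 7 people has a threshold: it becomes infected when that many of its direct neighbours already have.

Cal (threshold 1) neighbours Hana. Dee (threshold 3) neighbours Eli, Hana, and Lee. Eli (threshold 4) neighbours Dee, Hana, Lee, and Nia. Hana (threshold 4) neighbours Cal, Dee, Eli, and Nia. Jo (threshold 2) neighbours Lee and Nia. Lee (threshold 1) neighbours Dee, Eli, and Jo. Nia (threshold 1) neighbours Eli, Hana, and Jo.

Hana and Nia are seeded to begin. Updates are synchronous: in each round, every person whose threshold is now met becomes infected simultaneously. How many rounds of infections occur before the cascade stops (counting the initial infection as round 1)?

Round 1 — Hana, Nia become infected (initial).
Round 2 — checking thresholds:
  Cal: 1 of 1 neighbours ≥ 1, becomes infected.
  Dee: 1 of 3 neighbours < 3, not yet.
  Eli: 2 of 4 neighbours < 4, not yet.
  Jo: 1 of 2 neighbours < 2, not yet.
Round 3 — no new infections; cascade stops.

2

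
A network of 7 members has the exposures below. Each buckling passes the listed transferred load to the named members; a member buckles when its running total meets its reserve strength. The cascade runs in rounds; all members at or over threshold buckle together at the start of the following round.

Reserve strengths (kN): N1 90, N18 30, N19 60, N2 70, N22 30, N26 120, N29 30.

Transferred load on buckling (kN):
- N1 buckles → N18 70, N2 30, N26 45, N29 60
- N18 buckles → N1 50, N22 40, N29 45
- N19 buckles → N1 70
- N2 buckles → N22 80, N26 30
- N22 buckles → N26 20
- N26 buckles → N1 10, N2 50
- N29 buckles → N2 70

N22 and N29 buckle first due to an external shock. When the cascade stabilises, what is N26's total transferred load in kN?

Round 1 — N22, N29 buckle (initial).
  N2: +70 → 70 ≥ 70
  N26: +20 → 20 < 120
Round 2 — N2 buckles.
  N26: +30 → 50 < 120
No further bucklings.

50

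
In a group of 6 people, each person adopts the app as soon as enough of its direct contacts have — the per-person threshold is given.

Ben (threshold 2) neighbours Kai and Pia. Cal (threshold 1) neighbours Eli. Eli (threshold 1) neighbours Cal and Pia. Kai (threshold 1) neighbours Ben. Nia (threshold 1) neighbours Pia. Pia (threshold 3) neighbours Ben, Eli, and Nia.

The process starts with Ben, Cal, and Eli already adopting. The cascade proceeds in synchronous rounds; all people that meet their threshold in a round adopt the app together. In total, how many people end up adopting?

Round 1 — Ben, Cal, Eli adopt the app (initial).
Round 2 — checking thresholds:
  Kai: 1 of 1 neighbours ≥ 1, adopts the app.
  Pia: 2 of 3 neighbours < 3, below threshold.
Round 3 — no new adoptions; cascade stops.

4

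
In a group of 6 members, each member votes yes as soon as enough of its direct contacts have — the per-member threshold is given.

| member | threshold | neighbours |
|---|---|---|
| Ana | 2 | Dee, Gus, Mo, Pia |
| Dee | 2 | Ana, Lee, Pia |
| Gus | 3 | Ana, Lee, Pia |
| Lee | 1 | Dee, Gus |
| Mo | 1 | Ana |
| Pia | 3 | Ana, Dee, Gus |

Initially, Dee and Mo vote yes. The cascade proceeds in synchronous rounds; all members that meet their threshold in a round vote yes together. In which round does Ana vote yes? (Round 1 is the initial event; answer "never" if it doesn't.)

Round 1 — Dee, Mo vote yes (initial).
Round 2 — checking thresholds:
  Ana: 2 of 4 neighbours ≥ 2, votes yes.
  Lee: 1 of 2 neighbours ≥ 1, votes yes.
  Pia: 1 of 3 neighbours < 3, holds.
Round 3 — no new yes votes; cascade stops.

2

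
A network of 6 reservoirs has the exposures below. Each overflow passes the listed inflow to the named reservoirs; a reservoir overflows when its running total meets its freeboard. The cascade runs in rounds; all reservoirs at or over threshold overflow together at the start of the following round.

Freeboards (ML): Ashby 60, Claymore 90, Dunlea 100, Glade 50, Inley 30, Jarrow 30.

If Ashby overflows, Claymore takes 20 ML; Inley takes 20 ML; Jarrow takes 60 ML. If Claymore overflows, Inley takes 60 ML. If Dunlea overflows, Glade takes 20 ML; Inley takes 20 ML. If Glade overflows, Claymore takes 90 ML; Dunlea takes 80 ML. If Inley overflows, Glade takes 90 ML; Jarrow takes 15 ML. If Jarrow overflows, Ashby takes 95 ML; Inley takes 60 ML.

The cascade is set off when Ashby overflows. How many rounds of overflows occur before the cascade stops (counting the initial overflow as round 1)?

Round 1 — Ashby overflows (initial).
  Claymore: +20 → 20 < 90
  Inley: +20 → 20 < 30
  Jarrow: +60 → 60 ≥ 30
Round 2 — Jarrow overflows.
  Inley: +60 → 80 ≥ 30
Round 3 — Inley overflows.
  Glade: +90 → 90 ≥ 50
Round 4 — Glade overflows.
  Claymore: +90 → 110 ≥ 90
  Dunlea: +80 → 80 < 100
Round 5 — Claymore overflows.
No further overflows.

5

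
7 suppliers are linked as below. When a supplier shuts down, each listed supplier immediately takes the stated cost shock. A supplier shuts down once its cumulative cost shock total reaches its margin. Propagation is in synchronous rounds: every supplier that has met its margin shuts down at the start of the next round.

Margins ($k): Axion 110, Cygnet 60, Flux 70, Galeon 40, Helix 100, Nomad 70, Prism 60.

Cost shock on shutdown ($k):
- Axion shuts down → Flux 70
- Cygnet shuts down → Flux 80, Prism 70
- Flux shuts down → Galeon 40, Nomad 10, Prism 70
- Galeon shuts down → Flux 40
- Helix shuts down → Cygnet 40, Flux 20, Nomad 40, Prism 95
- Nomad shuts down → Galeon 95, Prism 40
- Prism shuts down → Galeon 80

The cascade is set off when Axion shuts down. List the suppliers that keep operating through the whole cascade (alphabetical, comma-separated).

Cygnet, Helix, Nomad

Round 1 — Axion shuts down (initial).
  Flux: +70 → 70 ≥ 70
Round 2 — Flux shuts down.
  Galeon: +40 → 40 ≥ 40
  Nomad: +10 → 10 < 70
  Prism: +70 → 70 ≥ 60
Round 3 — Galeon, Prism shut down.
No further shutdowns.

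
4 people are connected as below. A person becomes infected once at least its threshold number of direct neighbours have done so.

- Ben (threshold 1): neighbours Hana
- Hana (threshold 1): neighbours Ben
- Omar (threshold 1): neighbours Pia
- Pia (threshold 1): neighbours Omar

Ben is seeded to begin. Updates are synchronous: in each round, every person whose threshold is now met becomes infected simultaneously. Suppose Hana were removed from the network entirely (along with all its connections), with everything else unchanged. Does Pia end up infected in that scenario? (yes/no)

no

With Hana removed:
Round 1 — Ben becomes infected (initial).
Round 2 — no new infections; cascade stops.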